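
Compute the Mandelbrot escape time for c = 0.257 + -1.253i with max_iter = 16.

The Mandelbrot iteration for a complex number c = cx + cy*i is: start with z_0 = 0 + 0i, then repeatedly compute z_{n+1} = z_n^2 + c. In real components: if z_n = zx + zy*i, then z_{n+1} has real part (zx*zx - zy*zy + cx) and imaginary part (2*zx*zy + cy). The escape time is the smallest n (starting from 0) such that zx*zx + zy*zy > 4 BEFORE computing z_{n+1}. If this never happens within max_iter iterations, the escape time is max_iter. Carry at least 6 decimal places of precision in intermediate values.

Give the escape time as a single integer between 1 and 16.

z_0 = 0 + 0i, c = 0.2570 + -1.2530i
Iter 1: z = 0.2570 + -1.2530i, |z|^2 = 1.6361
Iter 2: z = -1.2470 + -1.8970i, |z|^2 = 5.1537
Escaped at iteration 2

Answer: 2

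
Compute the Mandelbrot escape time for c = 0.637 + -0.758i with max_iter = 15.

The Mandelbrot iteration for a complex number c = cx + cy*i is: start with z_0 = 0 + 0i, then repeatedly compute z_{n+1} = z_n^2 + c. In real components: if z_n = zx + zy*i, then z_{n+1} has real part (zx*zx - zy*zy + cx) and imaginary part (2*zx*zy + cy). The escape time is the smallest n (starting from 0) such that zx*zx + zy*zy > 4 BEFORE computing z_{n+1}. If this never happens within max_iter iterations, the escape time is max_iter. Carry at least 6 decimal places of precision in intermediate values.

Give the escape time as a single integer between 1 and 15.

z_0 = 0 + 0i, c = 0.6370 + -0.7580i
Iter 1: z = 0.6370 + -0.7580i, |z|^2 = 0.9803
Iter 2: z = 0.4682 + -1.7237i, |z|^2 = 3.1903
Iter 3: z = -2.1149 + -2.3721i, |z|^2 = 10.0996
Escaped at iteration 3

Answer: 3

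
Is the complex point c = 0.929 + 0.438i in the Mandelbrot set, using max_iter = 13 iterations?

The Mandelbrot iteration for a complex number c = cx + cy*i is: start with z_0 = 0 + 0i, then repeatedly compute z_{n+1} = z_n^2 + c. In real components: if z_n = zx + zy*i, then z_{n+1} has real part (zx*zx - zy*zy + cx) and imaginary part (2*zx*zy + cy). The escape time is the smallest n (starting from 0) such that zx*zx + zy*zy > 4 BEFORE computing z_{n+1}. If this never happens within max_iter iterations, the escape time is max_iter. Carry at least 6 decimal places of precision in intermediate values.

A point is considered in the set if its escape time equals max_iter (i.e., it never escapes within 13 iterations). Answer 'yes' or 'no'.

Answer: no

Derivation:
z_0 = 0 + 0i, c = 0.9290 + 0.4380i
Iter 1: z = 0.9290 + 0.4380i, |z|^2 = 1.0549
Iter 2: z = 1.6002 + 1.2518i, |z|^2 = 4.1276
Escaped at iteration 2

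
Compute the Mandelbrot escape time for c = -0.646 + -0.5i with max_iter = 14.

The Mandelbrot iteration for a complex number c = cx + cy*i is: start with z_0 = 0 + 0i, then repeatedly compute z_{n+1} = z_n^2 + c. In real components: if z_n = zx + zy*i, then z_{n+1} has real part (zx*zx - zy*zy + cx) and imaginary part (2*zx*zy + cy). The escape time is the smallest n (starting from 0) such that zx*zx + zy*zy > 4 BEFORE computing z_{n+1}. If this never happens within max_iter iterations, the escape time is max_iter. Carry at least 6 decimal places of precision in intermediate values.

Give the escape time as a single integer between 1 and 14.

z_0 = 0 + 0i, c = -0.6460 + -0.5000i
Iter 1: z = -0.6460 + -0.5000i, |z|^2 = 0.6673
Iter 2: z = -0.4787 + 0.1460i, |z|^2 = 0.2505
Iter 3: z = -0.4382 + -0.6398i, |z|^2 = 0.6013
Iter 4: z = -0.8633 + 0.0607i, |z|^2 = 0.7490
Iter 5: z = 0.0956 + -0.6048i, |z|^2 = 0.3749
Iter 6: z = -1.0026 + -0.6157i, |z|^2 = 1.3842
Iter 7: z = -0.0199 + 0.7345i, |z|^2 = 0.5399
Iter 8: z = -1.1851 + -0.5292i, |z|^2 = 1.6845
Iter 9: z = 0.4785 + 0.7543i, |z|^2 = 0.7979
Iter 10: z = -0.9860 + 0.2218i, |z|^2 = 1.0214
Iter 11: z = 0.2771 + -0.9374i, |z|^2 = 0.9554
Iter 12: z = -1.4479 + -1.0194i, |z|^2 = 3.1356
Iter 13: z = 0.4112 + 2.4520i, |z|^2 = 6.1816
Escaped at iteration 13

Answer: 13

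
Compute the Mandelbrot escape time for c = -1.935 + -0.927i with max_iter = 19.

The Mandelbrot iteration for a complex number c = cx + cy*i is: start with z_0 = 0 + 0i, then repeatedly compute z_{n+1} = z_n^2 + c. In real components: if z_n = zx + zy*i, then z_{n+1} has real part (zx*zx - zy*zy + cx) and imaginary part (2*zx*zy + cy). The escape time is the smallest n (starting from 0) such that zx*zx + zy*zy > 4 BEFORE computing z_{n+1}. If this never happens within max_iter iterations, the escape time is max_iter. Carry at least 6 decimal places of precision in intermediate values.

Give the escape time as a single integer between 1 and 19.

Answer: 1

Derivation:
z_0 = 0 + 0i, c = -1.9350 + -0.9270i
Iter 1: z = -1.9350 + -0.9270i, |z|^2 = 4.6036
Escaped at iteration 1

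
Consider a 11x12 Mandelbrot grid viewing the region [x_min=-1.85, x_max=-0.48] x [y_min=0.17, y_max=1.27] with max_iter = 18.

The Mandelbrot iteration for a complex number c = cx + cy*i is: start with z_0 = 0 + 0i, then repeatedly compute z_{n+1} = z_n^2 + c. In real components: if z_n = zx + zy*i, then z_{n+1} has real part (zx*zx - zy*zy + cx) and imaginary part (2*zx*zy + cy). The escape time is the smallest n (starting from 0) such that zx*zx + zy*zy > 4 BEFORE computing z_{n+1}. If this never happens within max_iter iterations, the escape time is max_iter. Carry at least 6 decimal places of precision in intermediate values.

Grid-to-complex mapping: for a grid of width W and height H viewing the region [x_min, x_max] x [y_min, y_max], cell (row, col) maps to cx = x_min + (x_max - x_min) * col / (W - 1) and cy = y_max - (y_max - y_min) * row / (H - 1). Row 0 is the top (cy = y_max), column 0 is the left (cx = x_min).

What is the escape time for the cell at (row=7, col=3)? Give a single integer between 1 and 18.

Answer: 3

Derivation:
z_0 = 0 + 0i, c = -1.4390 + 0.5700i
Iter 1: z = -1.4390 + 0.5700i, |z|^2 = 2.3956
Iter 2: z = 0.3068 + -1.0705i, |z|^2 = 1.2400
Iter 3: z = -2.4907 + -0.0869i, |z|^2 = 6.2114
Escaped at iteration 3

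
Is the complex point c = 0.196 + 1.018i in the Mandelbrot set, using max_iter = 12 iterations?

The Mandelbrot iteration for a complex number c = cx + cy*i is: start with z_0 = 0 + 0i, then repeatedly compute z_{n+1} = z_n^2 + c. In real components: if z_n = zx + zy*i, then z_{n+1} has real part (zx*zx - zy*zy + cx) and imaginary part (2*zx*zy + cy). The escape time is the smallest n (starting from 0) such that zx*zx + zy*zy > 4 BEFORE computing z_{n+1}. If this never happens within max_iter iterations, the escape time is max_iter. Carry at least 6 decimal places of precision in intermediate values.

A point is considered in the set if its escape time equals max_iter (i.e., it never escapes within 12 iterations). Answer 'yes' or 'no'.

z_0 = 0 + 0i, c = 0.1960 + 1.0180i
Iter 1: z = 0.1960 + 1.0180i, |z|^2 = 1.0747
Iter 2: z = -0.8019 + 1.4171i, |z|^2 = 2.6511
Iter 3: z = -1.1690 + -1.2547i, |z|^2 = 2.9408
Iter 4: z = -0.0117 + 3.9515i, |z|^2 = 15.6142
Escaped at iteration 4

Answer: no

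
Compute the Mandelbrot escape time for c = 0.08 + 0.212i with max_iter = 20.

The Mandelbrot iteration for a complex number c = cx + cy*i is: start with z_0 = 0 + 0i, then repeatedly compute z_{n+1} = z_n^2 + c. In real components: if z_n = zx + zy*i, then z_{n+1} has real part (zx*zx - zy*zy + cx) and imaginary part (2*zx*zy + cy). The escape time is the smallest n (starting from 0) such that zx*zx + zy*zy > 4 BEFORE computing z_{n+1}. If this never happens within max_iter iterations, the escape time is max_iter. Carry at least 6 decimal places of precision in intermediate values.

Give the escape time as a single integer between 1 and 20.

Answer: 20

Derivation:
z_0 = 0 + 0i, c = 0.0800 + 0.2120i
Iter 1: z = 0.0800 + 0.2120i, |z|^2 = 0.0513
Iter 2: z = 0.0415 + 0.2459i, |z|^2 = 0.0622
Iter 3: z = 0.0212 + 0.2324i, |z|^2 = 0.0545
Iter 4: z = 0.0264 + 0.2219i, |z|^2 = 0.0499
Iter 5: z = 0.0315 + 0.2237i, |z|^2 = 0.0510
Iter 6: z = 0.0309 + 0.2261i, |z|^2 = 0.0521
Iter 7: z = 0.0298 + 0.2260i, |z|^2 = 0.0520
Iter 8: z = 0.0298 + 0.2255i, |z|^2 = 0.0517
Iter 9: z = 0.0300 + 0.2254i, |z|^2 = 0.0517
Iter 10: z = 0.0301 + 0.2255i, |z|^2 = 0.0518
Iter 11: z = 0.0300 + 0.2256i, |z|^2 = 0.0518
Iter 12: z = 0.0300 + 0.2255i, |z|^2 = 0.0518
Iter 13: z = 0.0300 + 0.2255i, |z|^2 = 0.0518
Iter 14: z = 0.0300 + 0.2255i, |z|^2 = 0.0518
Iter 15: z = 0.0300 + 0.2255i, |z|^2 = 0.0518
Iter 16: z = 0.0300 + 0.2255i, |z|^2 = 0.0518
Iter 17: z = 0.0300 + 0.2255i, |z|^2 = 0.0518
Iter 18: z = 0.0300 + 0.2255i, |z|^2 = 0.0518
Iter 19: z = 0.0300 + 0.2255i, |z|^2 = 0.0518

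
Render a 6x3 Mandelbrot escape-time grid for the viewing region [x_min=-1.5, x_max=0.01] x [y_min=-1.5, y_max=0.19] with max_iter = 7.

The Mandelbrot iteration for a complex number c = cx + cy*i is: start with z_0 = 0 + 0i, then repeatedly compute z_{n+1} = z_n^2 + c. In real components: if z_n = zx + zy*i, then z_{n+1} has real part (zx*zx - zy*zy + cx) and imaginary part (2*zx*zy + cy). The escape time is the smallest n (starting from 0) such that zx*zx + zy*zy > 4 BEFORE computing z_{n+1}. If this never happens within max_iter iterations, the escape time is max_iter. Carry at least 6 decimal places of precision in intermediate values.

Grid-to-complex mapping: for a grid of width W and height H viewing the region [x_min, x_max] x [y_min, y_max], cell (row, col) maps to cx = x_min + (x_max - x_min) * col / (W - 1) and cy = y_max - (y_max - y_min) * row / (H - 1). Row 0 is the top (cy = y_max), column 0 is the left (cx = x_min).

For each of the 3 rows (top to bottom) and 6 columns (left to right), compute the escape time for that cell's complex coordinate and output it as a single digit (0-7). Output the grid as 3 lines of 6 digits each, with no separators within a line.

Answer: 577777
334777
122222

Derivation:
(row=0, col=0): c = -1.5000 + 0.1900i → escape time 5
(row=0, col=1): c = -1.1980 + 0.1900i → escape time 7
(row=0, col=2): c = -0.8960 + 0.1900i → escape time 7
(row=0, col=3): c = -0.5940 + 0.1900i → escape time 7
(row=0, col=4): c = -0.2920 + 0.1900i → escape time 7
(row=0, col=5): c = 0.0100 + 0.1900i → escape time 7
(row=1, col=0): c = -1.5000 + -0.6550i → escape time 3
(row=1, col=1): c = -1.1980 + -0.6550i → escape time 3
(row=1, col=2): c = -0.8960 + -0.6550i → escape time 4
(row=1, col=3): c = -0.5940 + -0.6550i → escape time 7
(row=1, col=4): c = -0.2920 + -0.6550i → escape time 7
(row=1, col=5): c = 0.0100 + -0.6550i → escape time 7
(row=2, col=0): c = -1.5000 + -1.5000i → escape time 1
(row=2, col=1): c = -1.1980 + -1.5000i → escape time 2
(row=2, col=2): c = -0.8960 + -1.5000i → escape time 2
(row=2, col=3): c = -0.5940 + -1.5000i → escape time 2
(row=2, col=4): c = -0.2920 + -1.5000i → escape time 2
(row=2, col=5): c = 0.0100 + -1.5000i → escape time 2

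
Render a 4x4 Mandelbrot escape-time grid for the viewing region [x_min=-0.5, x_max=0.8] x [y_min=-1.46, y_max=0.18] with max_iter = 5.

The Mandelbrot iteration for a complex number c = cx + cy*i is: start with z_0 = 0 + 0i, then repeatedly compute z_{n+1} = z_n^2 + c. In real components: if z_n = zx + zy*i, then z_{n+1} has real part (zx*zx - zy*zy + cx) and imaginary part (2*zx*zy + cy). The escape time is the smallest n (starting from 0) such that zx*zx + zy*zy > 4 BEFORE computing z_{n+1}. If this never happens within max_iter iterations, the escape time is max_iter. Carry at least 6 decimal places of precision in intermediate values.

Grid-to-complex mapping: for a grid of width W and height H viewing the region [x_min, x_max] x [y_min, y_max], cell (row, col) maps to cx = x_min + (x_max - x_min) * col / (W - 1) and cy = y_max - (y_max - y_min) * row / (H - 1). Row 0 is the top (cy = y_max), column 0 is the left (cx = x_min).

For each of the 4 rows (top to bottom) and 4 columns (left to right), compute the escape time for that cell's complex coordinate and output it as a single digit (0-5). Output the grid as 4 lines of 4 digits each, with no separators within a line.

(row=0, col=0): c = -0.5000 + 0.1800i → escape time 5
(row=0, col=1): c = -0.0667 + 0.1800i → escape time 5
(row=0, col=2): c = 0.3667 + 0.1800i → escape time 5
(row=0, col=3): c = 0.8000 + 0.1800i → escape time 3
(row=1, col=0): c = -0.5000 + -0.3667i → escape time 5
(row=1, col=1): c = -0.0667 + -0.3667i → escape time 5
(row=1, col=2): c = 0.3667 + -0.3667i → escape time 5
(row=1, col=3): c = 0.8000 + -0.3667i → escape time 3
(row=2, col=0): c = -0.5000 + -0.9133i → escape time 4
(row=2, col=1): c = -0.0667 + -0.9133i → escape time 5
(row=2, col=2): c = 0.3667 + -0.9133i → escape time 3
(row=2, col=3): c = 0.8000 + -0.9133i → escape time 2
(row=3, col=0): c = -0.5000 + -1.4600i → escape time 2
(row=3, col=1): c = -0.0667 + -1.4600i → escape time 2
(row=3, col=2): c = 0.3667 + -1.4600i → escape time 2
(row=3, col=3): c = 0.8000 + -1.4600i → escape time 2

Answer: 5553
5553
4532
2222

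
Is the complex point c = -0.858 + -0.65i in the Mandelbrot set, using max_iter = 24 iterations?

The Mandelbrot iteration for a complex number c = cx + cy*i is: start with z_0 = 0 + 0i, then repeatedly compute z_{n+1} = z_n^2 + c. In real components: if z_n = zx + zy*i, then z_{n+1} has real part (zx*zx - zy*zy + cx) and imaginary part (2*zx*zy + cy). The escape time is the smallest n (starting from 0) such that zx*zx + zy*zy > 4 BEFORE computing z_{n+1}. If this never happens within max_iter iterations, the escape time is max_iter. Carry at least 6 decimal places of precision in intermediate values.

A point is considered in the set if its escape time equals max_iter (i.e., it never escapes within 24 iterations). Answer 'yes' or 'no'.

z_0 = 0 + 0i, c = -0.8580 + -0.6500i
Iter 1: z = -0.8580 + -0.6500i, |z|^2 = 1.1587
Iter 2: z = -0.5443 + 0.4654i, |z|^2 = 0.5129
Iter 3: z = -0.7783 + -1.1567i, |z|^2 = 1.9436
Iter 4: z = -1.5901 + 1.1505i, |z|^2 = 3.8521
Iter 5: z = 0.3470 + -4.3088i, |z|^2 = 18.6859
Escaped at iteration 5

Answer: no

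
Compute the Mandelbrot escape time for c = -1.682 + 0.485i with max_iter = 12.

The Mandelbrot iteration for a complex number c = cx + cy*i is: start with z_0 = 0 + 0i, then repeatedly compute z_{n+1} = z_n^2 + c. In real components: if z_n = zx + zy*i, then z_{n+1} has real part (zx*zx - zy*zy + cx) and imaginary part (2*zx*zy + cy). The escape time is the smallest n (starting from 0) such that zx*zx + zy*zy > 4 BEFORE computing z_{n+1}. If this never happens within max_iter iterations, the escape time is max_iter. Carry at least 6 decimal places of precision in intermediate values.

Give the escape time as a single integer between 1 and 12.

Answer: 3

Derivation:
z_0 = 0 + 0i, c = -1.6820 + 0.4850i
Iter 1: z = -1.6820 + 0.4850i, |z|^2 = 3.0643
Iter 2: z = 0.9119 + -1.1465i, |z|^2 = 2.1461
Iter 3: z = -2.1650 + -1.6061i, |z|^2 = 7.2666
Escaped at iteration 3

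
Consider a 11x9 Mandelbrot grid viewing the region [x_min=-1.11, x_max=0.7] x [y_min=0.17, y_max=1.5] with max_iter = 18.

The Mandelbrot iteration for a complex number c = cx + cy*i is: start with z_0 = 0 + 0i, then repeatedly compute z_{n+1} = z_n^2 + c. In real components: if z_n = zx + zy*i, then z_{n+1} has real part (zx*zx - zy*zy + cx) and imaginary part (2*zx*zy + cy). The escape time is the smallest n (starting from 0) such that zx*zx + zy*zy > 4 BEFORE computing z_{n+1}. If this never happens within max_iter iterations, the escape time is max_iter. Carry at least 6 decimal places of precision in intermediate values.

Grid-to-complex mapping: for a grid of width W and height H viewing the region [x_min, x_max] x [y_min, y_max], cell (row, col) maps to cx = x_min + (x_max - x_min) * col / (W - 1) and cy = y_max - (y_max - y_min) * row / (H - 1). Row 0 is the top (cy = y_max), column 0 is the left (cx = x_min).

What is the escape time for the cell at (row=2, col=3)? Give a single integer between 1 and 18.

Answer: 3

Derivation:
z_0 = 0 + 0i, c = -0.5670 + 1.1675i
Iter 1: z = -0.5670 + 1.1675i, |z|^2 = 1.6845
Iter 2: z = -1.6086 + -0.1564i, |z|^2 = 2.6120
Iter 3: z = 1.9960 + 1.6708i, |z|^2 = 6.7757
Escaped at iteration 3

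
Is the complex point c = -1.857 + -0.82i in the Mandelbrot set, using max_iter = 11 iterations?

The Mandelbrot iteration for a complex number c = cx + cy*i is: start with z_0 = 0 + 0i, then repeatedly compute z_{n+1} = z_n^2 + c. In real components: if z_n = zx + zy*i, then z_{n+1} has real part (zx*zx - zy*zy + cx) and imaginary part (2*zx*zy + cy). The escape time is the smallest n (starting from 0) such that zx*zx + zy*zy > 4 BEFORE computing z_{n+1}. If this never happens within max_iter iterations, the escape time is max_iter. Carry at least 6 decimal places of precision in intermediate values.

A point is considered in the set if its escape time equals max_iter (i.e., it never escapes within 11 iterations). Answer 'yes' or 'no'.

Answer: no

Derivation:
z_0 = 0 + 0i, c = -1.8570 + -0.8200i
Iter 1: z = -1.8570 + -0.8200i, |z|^2 = 4.1208
Escaped at iteration 1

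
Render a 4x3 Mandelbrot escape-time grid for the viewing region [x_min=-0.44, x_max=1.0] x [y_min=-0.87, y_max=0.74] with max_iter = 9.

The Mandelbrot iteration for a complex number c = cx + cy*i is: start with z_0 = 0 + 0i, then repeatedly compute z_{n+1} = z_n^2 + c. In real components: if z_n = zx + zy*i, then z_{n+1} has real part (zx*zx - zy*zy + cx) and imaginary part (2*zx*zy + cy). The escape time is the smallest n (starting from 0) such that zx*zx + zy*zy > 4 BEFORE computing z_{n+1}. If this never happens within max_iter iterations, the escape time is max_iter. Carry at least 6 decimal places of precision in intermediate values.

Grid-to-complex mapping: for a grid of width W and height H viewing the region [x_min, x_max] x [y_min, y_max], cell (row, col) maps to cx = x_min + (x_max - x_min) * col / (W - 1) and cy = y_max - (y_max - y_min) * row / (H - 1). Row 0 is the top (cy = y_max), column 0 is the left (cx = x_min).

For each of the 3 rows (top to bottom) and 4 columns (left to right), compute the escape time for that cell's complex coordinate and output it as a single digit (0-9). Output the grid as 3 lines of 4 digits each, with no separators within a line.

Answer: 7932
9952
5732

Derivation:
(row=0, col=0): c = -0.4400 + 0.7400i → escape time 7
(row=0, col=1): c = 0.0400 + 0.7400i → escape time 9
(row=0, col=2): c = 0.5200 + 0.7400i → escape time 3
(row=0, col=3): c = 1.0000 + 0.7400i → escape time 2
(row=1, col=0): c = -0.4400 + -0.0650i → escape time 9
(row=1, col=1): c = 0.0400 + -0.0650i → escape time 9
(row=1, col=2): c = 0.5200 + -0.0650i → escape time 5
(row=1, col=3): c = 1.0000 + -0.0650i → escape time 2
(row=2, col=0): c = -0.4400 + -0.8700i → escape time 5
(row=2, col=1): c = 0.0400 + -0.8700i → escape time 7
(row=2, col=2): c = 0.5200 + -0.8700i → escape time 3
(row=2, col=3): c = 1.0000 + -0.8700i → escape time 2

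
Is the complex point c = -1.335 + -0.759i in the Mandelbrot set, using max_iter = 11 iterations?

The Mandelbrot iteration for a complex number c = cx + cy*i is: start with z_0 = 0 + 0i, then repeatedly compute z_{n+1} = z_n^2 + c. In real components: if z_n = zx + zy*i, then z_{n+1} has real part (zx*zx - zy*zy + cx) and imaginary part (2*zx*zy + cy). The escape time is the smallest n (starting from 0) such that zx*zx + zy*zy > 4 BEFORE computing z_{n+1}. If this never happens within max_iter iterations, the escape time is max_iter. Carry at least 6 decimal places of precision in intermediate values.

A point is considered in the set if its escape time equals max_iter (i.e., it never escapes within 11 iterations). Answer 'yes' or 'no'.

z_0 = 0 + 0i, c = -1.3350 + -0.7590i
Iter 1: z = -1.3350 + -0.7590i, |z|^2 = 2.3583
Iter 2: z = -0.1289 + 1.2675i, |z|^2 = 1.6232
Iter 3: z = -2.9250 + -1.0857i, |z|^2 = 9.7344
Escaped at iteration 3

Answer: no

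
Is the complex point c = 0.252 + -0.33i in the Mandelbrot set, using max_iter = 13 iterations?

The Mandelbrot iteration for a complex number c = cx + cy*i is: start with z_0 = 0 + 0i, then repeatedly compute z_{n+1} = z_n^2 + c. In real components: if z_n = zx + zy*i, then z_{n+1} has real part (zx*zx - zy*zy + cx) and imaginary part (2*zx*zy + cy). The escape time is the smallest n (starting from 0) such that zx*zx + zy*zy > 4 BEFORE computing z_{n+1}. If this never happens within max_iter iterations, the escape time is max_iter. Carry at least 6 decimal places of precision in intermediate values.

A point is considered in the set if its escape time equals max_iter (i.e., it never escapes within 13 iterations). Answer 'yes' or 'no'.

Answer: yes

Derivation:
z_0 = 0 + 0i, c = 0.2520 + -0.3300i
Iter 1: z = 0.2520 + -0.3300i, |z|^2 = 0.1724
Iter 2: z = 0.2066 + -0.4963i, |z|^2 = 0.2890
Iter 3: z = 0.0484 + -0.5351i, |z|^2 = 0.2887
Iter 4: z = -0.0320 + -0.3817i, |z|^2 = 0.1468
Iter 5: z = 0.1073 + -0.3056i, |z|^2 = 0.1049
Iter 6: z = 0.1701 + -0.3956i, |z|^2 = 0.1854
Iter 7: z = 0.1245 + -0.4646i, |z|^2 = 0.2313
Iter 8: z = 0.0516 + -0.4457i, |z|^2 = 0.2013
Iter 9: z = 0.0561 + -0.3760i, |z|^2 = 0.1445
Iter 10: z = 0.1137 + -0.3722i, |z|^2 = 0.1514
Iter 11: z = 0.1264 + -0.4147i, |z|^2 = 0.1879
Iter 12: z = 0.0960 + -0.4349i, |z|^2 = 0.1983
Did not escape in 13 iterations → in set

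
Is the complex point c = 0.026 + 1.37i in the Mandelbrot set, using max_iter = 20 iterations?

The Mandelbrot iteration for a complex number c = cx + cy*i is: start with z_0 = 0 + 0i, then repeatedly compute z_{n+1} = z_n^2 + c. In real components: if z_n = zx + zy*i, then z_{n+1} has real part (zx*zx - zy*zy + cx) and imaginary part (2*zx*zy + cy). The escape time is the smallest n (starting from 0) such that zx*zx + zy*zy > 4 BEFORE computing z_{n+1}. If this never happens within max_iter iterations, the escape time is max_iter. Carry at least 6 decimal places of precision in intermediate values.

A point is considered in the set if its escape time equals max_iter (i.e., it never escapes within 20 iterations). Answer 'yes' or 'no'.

Answer: no

Derivation:
z_0 = 0 + 0i, c = 0.0260 + 1.3700i
Iter 1: z = 0.0260 + 1.3700i, |z|^2 = 1.8776
Iter 2: z = -1.8502 + 1.4412i, |z|^2 = 5.5005
Escaped at iteration 2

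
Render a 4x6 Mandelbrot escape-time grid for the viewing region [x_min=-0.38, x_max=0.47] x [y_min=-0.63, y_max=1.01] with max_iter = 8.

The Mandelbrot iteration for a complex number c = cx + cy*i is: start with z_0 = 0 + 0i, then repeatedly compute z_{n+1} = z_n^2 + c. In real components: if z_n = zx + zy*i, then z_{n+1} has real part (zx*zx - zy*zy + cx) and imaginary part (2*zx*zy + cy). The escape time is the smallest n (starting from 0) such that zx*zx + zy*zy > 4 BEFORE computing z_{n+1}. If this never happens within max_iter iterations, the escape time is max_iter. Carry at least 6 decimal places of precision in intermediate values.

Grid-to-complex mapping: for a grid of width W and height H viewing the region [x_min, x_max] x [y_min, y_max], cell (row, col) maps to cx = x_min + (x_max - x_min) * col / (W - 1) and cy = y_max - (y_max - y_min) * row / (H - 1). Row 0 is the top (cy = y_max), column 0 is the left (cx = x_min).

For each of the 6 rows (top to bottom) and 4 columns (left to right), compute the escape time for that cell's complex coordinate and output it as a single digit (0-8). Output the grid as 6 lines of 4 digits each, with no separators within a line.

Answer: 4843
8874
8888
8885
8887
8885

Derivation:
(row=0, col=0): c = -0.3800 + 1.0100i → escape time 4
(row=0, col=1): c = -0.0967 + 1.0100i → escape time 8
(row=0, col=2): c = 0.1867 + 1.0100i → escape time 4
(row=0, col=3): c = 0.4700 + 1.0100i → escape time 3
(row=1, col=0): c = -0.3800 + 0.6820i → escape time 8
(row=1, col=1): c = -0.0967 + 0.6820i → escape time 8
(row=1, col=2): c = 0.1867 + 0.6820i → escape time 7
(row=1, col=3): c = 0.4700 + 0.6820i → escape time 4
(row=2, col=0): c = -0.3800 + 0.3540i → escape time 8
(row=2, col=1): c = -0.0967 + 0.3540i → escape time 8
(row=2, col=2): c = 0.1867 + 0.3540i → escape time 8
(row=2, col=3): c = 0.4700 + 0.3540i → escape time 8
(row=3, col=0): c = -0.3800 + 0.0260i → escape time 8
(row=3, col=1): c = -0.0967 + 0.0260i → escape time 8
(row=3, col=2): c = 0.1867 + 0.0260i → escape time 8
(row=3, col=3): c = 0.4700 + 0.0260i → escape time 5
(row=4, col=0): c = -0.3800 + -0.3020i → escape time 8
(row=4, col=1): c = -0.0967 + -0.3020i → escape time 8
(row=4, col=2): c = 0.1867 + -0.3020i → escape time 8
(row=4, col=3): c = 0.4700 + -0.3020i → escape time 7
(row=5, col=0): c = -0.3800 + -0.6300i → escape time 8
(row=5, col=1): c = -0.0967 + -0.6300i → escape time 8
(row=5, col=2): c = 0.1867 + -0.6300i → escape time 8
(row=5, col=3): c = 0.4700 + -0.6300i → escape time 5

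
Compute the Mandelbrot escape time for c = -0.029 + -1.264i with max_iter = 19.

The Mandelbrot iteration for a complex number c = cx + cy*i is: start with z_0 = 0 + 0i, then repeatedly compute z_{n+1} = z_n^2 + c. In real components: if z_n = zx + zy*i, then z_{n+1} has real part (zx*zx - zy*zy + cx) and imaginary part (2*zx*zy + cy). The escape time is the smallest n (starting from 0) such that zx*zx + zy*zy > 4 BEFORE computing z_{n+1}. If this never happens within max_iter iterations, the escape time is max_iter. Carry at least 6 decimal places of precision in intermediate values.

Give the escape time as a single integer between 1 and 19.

z_0 = 0 + 0i, c = -0.0290 + -1.2640i
Iter 1: z = -0.0290 + -1.2640i, |z|^2 = 1.5985
Iter 2: z = -1.6259 + -1.1907i, |z|^2 = 4.0611
Escaped at iteration 2

Answer: 2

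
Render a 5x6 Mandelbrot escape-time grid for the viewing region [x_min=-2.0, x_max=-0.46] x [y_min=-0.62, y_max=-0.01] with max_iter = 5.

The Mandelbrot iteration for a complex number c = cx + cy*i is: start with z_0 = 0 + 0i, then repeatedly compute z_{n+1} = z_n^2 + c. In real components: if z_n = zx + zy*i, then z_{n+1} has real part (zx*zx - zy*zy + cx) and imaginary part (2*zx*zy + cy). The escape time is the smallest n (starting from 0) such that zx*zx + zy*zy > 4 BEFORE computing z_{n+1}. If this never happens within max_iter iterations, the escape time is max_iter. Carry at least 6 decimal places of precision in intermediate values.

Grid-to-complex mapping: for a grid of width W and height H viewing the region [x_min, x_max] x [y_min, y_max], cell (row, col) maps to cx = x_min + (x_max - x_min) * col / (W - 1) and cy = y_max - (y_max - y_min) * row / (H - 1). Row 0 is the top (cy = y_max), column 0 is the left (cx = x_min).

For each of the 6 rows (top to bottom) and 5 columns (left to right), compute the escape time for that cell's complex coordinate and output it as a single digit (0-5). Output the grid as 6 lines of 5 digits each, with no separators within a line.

(row=0, col=0): c = -2.0000 + -0.0100i → escape time 1
(row=0, col=1): c = -1.6150 + -0.0100i → escape time 5
(row=0, col=2): c = -1.2300 + -0.0100i → escape time 5
(row=0, col=3): c = -0.8450 + -0.0100i → escape time 5
(row=0, col=4): c = -0.4600 + -0.0100i → escape time 5
(row=1, col=0): c = -2.0000 + -0.1320i → escape time 1
(row=1, col=1): c = -1.6150 + -0.1320i → escape time 5
(row=1, col=2): c = -1.2300 + -0.1320i → escape time 5
(row=1, col=3): c = -0.8450 + -0.1320i → escape time 5
(row=1, col=4): c = -0.4600 + -0.1320i → escape time 5
(row=2, col=0): c = -2.0000 + -0.2540i → escape time 1
(row=2, col=1): c = -1.6150 + -0.2540i → escape time 4
(row=2, col=2): c = -1.2300 + -0.2540i → escape time 5
(row=2, col=3): c = -0.8450 + -0.2540i → escape time 5
(row=2, col=4): c = -0.4600 + -0.2540i → escape time 5
(row=3, col=0): c = -2.0000 + -0.3760i → escape time 1
(row=3, col=1): c = -1.6150 + -0.3760i → escape time 4
(row=3, col=2): c = -1.2300 + -0.3760i → escape time 5
(row=3, col=3): c = -0.8450 + -0.3760i → escape time 5
(row=3, col=4): c = -0.4600 + -0.3760i → escape time 5
(row=4, col=0): c = -2.0000 + -0.4980i → escape time 1
(row=4, col=1): c = -1.6150 + -0.4980i → escape time 3
(row=4, col=2): c = -1.2300 + -0.4980i → escape time 5
(row=4, col=3): c = -0.8450 + -0.4980i → escape time 5
(row=4, col=4): c = -0.4600 + -0.4980i → escape time 5
(row=5, col=0): c = -2.0000 + -0.6200i → escape time 1
(row=5, col=1): c = -1.6150 + -0.6200i → escape time 3
(row=5, col=2): c = -1.2300 + -0.6200i → escape time 3
(row=5, col=3): c = -0.8450 + -0.6200i → escape time 5
(row=5, col=4): c = -0.4600 + -0.6200i → escape time 5

Answer: 15555
15555
14555
14555
13555
13355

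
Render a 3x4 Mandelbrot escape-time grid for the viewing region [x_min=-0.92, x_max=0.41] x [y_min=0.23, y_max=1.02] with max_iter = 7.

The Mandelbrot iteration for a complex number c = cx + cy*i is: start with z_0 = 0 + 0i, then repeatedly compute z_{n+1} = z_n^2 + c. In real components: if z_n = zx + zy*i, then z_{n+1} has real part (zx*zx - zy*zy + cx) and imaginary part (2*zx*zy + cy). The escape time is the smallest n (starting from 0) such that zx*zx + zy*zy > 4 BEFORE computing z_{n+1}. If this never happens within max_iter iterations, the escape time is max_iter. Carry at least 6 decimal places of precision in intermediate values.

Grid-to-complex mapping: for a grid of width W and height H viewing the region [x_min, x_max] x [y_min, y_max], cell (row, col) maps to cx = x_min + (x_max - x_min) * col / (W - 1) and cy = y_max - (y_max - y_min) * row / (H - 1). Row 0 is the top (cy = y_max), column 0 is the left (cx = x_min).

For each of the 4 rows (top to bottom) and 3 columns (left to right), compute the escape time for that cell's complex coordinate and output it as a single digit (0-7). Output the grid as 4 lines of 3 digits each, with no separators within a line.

Answer: 363
474
577
777

Derivation:
(row=0, col=0): c = -0.9200 + 1.0200i → escape time 3
(row=0, col=1): c = -0.2550 + 1.0200i → escape time 6
(row=0, col=2): c = 0.4100 + 1.0200i → escape time 3
(row=1, col=0): c = -0.9200 + 0.7567i → escape time 4
(row=1, col=1): c = -0.2550 + 0.7567i → escape time 7
(row=1, col=2): c = 0.4100 + 0.7567i → escape time 4
(row=2, col=0): c = -0.9200 + 0.4933i → escape time 5
(row=2, col=1): c = -0.2550 + 0.4933i → escape time 7
(row=2, col=2): c = 0.4100 + 0.4933i → escape time 7
(row=3, col=0): c = -0.9200 + 0.2300i → escape time 7
(row=3, col=1): c = -0.2550 + 0.2300i → escape time 7
(row=3, col=2): c = 0.4100 + 0.2300i → escape time 7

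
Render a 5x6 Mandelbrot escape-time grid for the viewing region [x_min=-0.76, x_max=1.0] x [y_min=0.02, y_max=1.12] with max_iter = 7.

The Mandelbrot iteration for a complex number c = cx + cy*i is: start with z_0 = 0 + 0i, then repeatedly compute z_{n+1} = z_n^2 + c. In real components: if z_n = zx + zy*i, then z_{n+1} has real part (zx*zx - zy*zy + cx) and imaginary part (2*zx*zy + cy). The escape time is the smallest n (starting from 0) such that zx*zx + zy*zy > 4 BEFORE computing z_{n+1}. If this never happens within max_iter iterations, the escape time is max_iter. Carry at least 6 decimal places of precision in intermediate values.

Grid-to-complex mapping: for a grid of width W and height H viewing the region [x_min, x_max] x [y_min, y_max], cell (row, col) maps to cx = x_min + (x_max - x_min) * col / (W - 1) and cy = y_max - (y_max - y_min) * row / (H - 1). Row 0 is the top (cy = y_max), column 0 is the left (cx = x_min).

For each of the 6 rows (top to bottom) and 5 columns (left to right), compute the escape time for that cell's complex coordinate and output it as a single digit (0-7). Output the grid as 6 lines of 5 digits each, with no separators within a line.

(row=0, col=0): c = -0.7600 + 1.1200i → escape time 3
(row=0, col=1): c = -0.3200 + 1.1200i → escape time 4
(row=0, col=2): c = 0.1200 + 1.1200i → escape time 3
(row=0, col=3): c = 0.5600 + 1.1200i → escape time 2
(row=0, col=4): c = 1.0000 + 1.1200i → escape time 2
(row=1, col=0): c = -0.7600 + 0.9000i → escape time 4
(row=1, col=1): c = -0.3200 + 0.9000i → escape time 6
(row=1, col=2): c = 0.1200 + 0.9000i → escape time 5
(row=1, col=3): c = 0.5600 + 0.9000i → escape time 3
(row=1, col=4): c = 1.0000 + 0.9000i → escape time 2
(row=2, col=0): c = -0.7600 + 0.6800i → escape time 5
(row=2, col=1): c = -0.3200 + 0.6800i → escape time 7
(row=2, col=2): c = 0.1200 + 0.6800i → escape time 7
(row=2, col=3): c = 0.5600 + 0.6800i → escape time 3
(row=2, col=4): c = 1.0000 + 0.6800i → escape time 2
(row=3, col=0): c = -0.7600 + 0.4600i → escape time 7
(row=3, col=1): c = -0.3200 + 0.4600i → escape time 7
(row=3, col=2): c = 0.1200 + 0.4600i → escape time 7
(row=3, col=3): c = 0.5600 + 0.4600i → escape time 4
(row=3, col=4): c = 1.0000 + 0.4600i → escape time 2
(row=4, col=0): c = -0.7600 + 0.2400i → escape time 7
(row=4, col=1): c = -0.3200 + 0.2400i → escape time 7
(row=4, col=2): c = 0.1200 + 0.2400i → escape time 7
(row=4, col=3): c = 0.5600 + 0.2400i → escape time 4
(row=4, col=4): c = 1.0000 + 0.2400i → escape time 2
(row=5, col=0): c = -0.7600 + 0.0200i → escape time 7
(row=5, col=1): c = -0.3200 + 0.0200i → escape time 7
(row=5, col=2): c = 0.1200 + 0.0200i → escape time 7
(row=5, col=3): c = 0.5600 + 0.0200i → escape time 4
(row=5, col=4): c = 1.0000 + 0.0200i → escape time 2

Answer: 34322
46532
57732
77742
77742
77742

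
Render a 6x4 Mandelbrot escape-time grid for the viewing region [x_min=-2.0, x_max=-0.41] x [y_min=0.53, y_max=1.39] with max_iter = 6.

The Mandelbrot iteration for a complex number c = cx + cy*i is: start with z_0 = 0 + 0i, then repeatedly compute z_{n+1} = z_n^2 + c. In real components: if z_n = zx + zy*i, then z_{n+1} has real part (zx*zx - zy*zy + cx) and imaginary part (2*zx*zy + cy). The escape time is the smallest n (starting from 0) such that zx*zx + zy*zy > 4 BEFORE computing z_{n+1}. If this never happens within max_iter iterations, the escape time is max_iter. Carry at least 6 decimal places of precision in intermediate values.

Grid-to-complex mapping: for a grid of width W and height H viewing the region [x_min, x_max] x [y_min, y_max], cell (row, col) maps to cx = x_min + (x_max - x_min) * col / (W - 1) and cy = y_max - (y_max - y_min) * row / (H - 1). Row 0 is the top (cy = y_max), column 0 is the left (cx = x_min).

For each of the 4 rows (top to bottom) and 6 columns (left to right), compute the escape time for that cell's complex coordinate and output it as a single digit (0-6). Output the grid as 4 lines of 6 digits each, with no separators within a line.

Answer: 112222
112334
133346
133566

Derivation:
(row=0, col=0): c = -2.0000 + 1.3900i → escape time 1
(row=0, col=1): c = -1.6820 + 1.3900i → escape time 1
(row=0, col=2): c = -1.3640 + 1.3900i → escape time 2
(row=0, col=3): c = -1.0460 + 1.3900i → escape time 2
(row=0, col=4): c = -0.7280 + 1.3900i → escape time 2
(row=0, col=5): c = -0.4100 + 1.3900i → escape time 2
(row=1, col=0): c = -2.0000 + 1.1033i → escape time 1
(row=1, col=1): c = -1.6820 + 1.1033i → escape time 1
(row=1, col=2): c = -1.3640 + 1.1033i → escape time 2
(row=1, col=3): c = -1.0460 + 1.1033i → escape time 3
(row=1, col=4): c = -0.7280 + 1.1033i → escape time 3
(row=1, col=5): c = -0.4100 + 1.1033i → escape time 4
(row=2, col=0): c = -2.0000 + 0.8167i → escape time 1
(row=2, col=1): c = -1.6820 + 0.8167i → escape time 3
(row=2, col=2): c = -1.3640 + 0.8167i → escape time 3
(row=2, col=3): c = -1.0460 + 0.8167i → escape time 3
(row=2, col=4): c = -0.7280 + 0.8167i → escape time 4
(row=2, col=5): c = -0.4100 + 0.8167i → escape time 6
(row=3, col=0): c = -2.0000 + 0.5300i → escape time 1
(row=3, col=1): c = -1.6820 + 0.5300i → escape time 3
(row=3, col=2): c = -1.3640 + 0.5300i → escape time 3
(row=3, col=3): c = -1.0460 + 0.5300i → escape time 5
(row=3, col=4): c = -0.7280 + 0.5300i → escape time 6
(row=3, col=5): c = -0.4100 + 0.5300i → escape time 6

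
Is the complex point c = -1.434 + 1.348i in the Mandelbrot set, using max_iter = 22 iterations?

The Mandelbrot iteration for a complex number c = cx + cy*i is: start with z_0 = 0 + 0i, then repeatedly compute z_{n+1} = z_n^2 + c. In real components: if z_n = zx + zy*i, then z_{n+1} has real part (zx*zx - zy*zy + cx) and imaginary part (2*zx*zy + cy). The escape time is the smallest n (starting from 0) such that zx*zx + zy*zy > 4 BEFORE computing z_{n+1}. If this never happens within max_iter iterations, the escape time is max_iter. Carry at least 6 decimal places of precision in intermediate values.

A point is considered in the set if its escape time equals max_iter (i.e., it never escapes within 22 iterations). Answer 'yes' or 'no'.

Answer: no

Derivation:
z_0 = 0 + 0i, c = -1.4340 + 1.3480i
Iter 1: z = -1.4340 + 1.3480i, |z|^2 = 3.8735
Iter 2: z = -1.1947 + -2.5181i, |z|^2 = 7.7681
Escaped at iteration 2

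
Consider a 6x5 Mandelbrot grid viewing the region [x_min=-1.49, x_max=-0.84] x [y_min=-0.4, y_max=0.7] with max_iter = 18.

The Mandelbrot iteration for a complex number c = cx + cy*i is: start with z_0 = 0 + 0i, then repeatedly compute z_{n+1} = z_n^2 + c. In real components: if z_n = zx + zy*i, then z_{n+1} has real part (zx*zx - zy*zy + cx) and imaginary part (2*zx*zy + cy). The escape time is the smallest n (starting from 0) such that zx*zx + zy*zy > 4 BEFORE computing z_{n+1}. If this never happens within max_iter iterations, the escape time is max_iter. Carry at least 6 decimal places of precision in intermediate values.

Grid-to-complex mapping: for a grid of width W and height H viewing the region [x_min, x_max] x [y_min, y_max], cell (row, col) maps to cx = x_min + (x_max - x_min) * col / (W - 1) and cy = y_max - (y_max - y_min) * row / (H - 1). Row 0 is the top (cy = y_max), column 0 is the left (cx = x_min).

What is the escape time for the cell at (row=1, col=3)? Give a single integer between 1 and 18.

z_0 = 0 + 0i, c = -1.1000 + 0.4250i
Iter 1: z = -1.1000 + 0.4250i, |z|^2 = 1.3906
Iter 2: z = -0.0706 + -0.5100i, |z|^2 = 0.2651
Iter 3: z = -1.3551 + 0.4970i, |z|^2 = 2.0834
Iter 4: z = 0.4893 + -0.9221i, |z|^2 = 1.0896
Iter 5: z = -1.7108 + -0.4773i, |z|^2 = 3.1548
Iter 6: z = 1.5991 + 2.0582i, |z|^2 = 6.7936
Escaped at iteration 6

Answer: 6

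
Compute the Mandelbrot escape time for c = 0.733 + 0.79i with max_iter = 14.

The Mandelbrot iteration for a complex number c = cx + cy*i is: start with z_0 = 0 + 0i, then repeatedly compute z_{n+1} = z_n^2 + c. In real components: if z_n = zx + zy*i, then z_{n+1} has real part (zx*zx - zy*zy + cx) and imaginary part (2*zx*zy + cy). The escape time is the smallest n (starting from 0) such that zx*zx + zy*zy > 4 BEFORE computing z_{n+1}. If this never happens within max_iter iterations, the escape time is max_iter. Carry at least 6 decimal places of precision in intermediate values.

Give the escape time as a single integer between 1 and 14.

z_0 = 0 + 0i, c = 0.7330 + 0.7900i
Iter 1: z = 0.7330 + 0.7900i, |z|^2 = 1.1614
Iter 2: z = 0.6462 + 1.9481i, |z|^2 = 4.2128
Escaped at iteration 2

Answer: 2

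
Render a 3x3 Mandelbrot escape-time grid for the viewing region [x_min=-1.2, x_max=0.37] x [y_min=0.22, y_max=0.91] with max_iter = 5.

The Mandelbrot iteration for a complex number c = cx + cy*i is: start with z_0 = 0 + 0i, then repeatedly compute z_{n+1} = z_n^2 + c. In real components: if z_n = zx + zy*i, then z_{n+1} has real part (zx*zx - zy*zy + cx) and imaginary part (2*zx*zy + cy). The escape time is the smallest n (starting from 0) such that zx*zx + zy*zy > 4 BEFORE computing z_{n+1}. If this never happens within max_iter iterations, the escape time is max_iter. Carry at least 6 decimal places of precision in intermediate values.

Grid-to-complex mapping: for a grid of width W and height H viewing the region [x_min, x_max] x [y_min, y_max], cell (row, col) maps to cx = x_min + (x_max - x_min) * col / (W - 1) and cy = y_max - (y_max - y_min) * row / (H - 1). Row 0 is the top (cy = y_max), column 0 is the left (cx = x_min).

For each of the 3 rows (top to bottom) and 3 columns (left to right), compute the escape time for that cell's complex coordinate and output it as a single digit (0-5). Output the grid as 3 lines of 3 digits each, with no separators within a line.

Answer: 353
455
555

Derivation:
(row=0, col=0): c = -1.2000 + 0.9100i → escape time 3
(row=0, col=1): c = -0.4150 + 0.9100i → escape time 5
(row=0, col=2): c = 0.3700 + 0.9100i → escape time 3
(row=1, col=0): c = -1.2000 + 0.5650i → escape time 4
(row=1, col=1): c = -0.4150 + 0.5650i → escape time 5
(row=1, col=2): c = 0.3700 + 0.5650i → escape time 5
(row=2, col=0): c = -1.2000 + 0.2200i → escape time 5
(row=2, col=1): c = -0.4150 + 0.2200i → escape time 5
(row=2, col=2): c = 0.3700 + 0.2200i → escape time 5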